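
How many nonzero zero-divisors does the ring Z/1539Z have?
Z/1539Z has 566 nonzero zero-divisors

In Z/1539Z each nonzero element is either a unit (gcd with 1539 is 1) or a zero-divisor (gcd > 1). The number of units is φ(1539): factorise 1539 = 3^4 · 19, so φ(1539) = (3^4 − 3^3) · (19 − 1) = 54 · 18 = 972. The nonzero elements number 1539 − 1 = 1538. Hence the nonzero zero-divisors number 1538 − 972 = 566.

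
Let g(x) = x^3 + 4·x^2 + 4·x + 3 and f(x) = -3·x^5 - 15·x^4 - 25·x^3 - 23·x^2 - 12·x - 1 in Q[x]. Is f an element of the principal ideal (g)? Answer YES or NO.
NO

In Q[x] the ideal (g) consists of all multiples of g, so f ∈ (g) iff g | f, i.e. iff the remainder of f on division by g is 0. Divide f by g (g is monic, so eliminate the leading term of the running remainder at each step):
  leading term -3·x^5: subtract (-3·x^2)·g(x) = -3·x^5 - 12·x^4 - 12·x^3 - 9·x^2, leaving -3·x^4 - 13·x^3 - 14·x^2 - 12·x - 1
  leading term -3·x^4: subtract (-3·x)·g(x) = -3·x^4 - 12·x^3 - 12·x^2 - 9·x, leaving -x^3 - 2·x^2 - 3·x - 1
  leading term -x^3: subtract (-1)·g(x) = -x^3 - 4·x^2 - 4·x - 3, leaving 2·x^2 + x + 2
The remainder r(x) = 2·x^2 + x + 2 ≠ 0 (and deg r < deg g), so g ∤ f, i.e. f ∉ (g).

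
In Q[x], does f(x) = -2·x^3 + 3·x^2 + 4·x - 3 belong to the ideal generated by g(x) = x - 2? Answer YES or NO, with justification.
In Q[x] the ideal (g) consists of all multiples of g, so f ∈ (g) iff g | f, i.e. iff the remainder of f on division by g is 0. Divide f by g (g is monic, so eliminate the leading term of the running remainder at each step):
  leading term -2·x^3: subtract (-2·x^2)·g(x) = -2·x^3 + 4·x^2, leaving -x^2 + 4·x - 3
  leading term -x^2: subtract (-x)·g(x) = -x^2 + 2·x, leaving 2·x - 3
  leading term 2·x: subtract (2)·g(x) = 2·x - 4, leaving 1
The remainder r(x) = 1 ≠ 0 (and deg r < deg g), so g ∤ f, i.e. f ∉ (g).

Final answer: NO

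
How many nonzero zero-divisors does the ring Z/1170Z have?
Z/1170Z has 881 nonzero zero-divisors

In Z/1170Z each nonzero element is either a unit (gcd with 1170 is 1) or a zero-divisor (gcd > 1). The number of units is φ(1170): factorise 1170 = 2 · 3^2 · 5 · 13, so φ(1170) = (2 − 1) · (3^2 − 3^1) · (5 − 1) · (13 − 1) = 1 · 6 · 4 · 12 = 288. The nonzero elements number 1170 − 1 = 1169. Hence the nonzero zero-divisors number 1169 − 288 = 881.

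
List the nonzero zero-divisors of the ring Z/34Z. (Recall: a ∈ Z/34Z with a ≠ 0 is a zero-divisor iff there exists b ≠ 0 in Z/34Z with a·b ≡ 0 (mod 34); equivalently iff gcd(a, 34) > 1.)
nonzero zero-divisors of Z/34Z = {2, 4, 6, 8, 10, 12, 14, 16, 17, 18, 20, 22, 24, 26, 28, 30, 32}

An element a ∈ Z/34Z (with a ≠ 0) is a zero-divisor iff gcd(a, 34) > 1 (because a is a unit precisely when gcd(a, n) = 1, and in Z/nZ every nonzero, non-unit element is a zero-divisor). Scan a = 1, ..., 33 and keep those with gcd(a, 34) > 1:
  gcd(2, 34) = 2, gcd(4, 34) = 2, gcd(6, 34) = 2, gcd(8, 34) = 2, gcd(10, 34) = 2, gcd(12, 34) = 2, gcd(14, 34) = 2, gcd(16, 34) = 2, gcd(17, 34) = 17, gcd(18, 34) = 2, gcd(20, 34) = 2, gcd(22, 34) = 2, gcd(24, 34) = 2, gcd(26, 34) = 2, gcd(28, 34) = 2, gcd(30, 34) = 2, gcd(32, 34) = 2.
All other a ∈ {1, ..., 33} have gcd(a, 34) = 1 and are units. So the nonzero zero-divisors are exactly the 17 values of a appearing in this scan.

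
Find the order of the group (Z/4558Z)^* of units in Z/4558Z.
|(Z/4558Z)^*| = 2184

(Z/4558Z)^* consists of the classes a with gcd(a, 4558) = 1, so its order is φ(4558). φ is multiplicative, with φ(p^e) = p^e − p^(e−1). Factorise 4558 = 2 · 43 · 53. Then
  φ(4558) = (2 − 1) · (43 − 1) · (53 − 1) = 1 · 42 · 52 = 2184.
Thus |(Z/4558Z)^*| = 2184.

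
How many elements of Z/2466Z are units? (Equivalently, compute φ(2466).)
An element a ∈ Z/2466Z is a unit iff gcd(a, 2466) = 1, so the number of units is φ(2466). φ is multiplicative, with φ(p^e) = p^e − p^(e−1). Factorise 2466 = 2 · 3^2 · 137. Then
  φ(2466) = (2 − 1) · (3^2 − 3^1) · (137 − 1) = 1 · 6 · 136 = 816.

Final answer: Z/2466Z has φ(2466) = 816 units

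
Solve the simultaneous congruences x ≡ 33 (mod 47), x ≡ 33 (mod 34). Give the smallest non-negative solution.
x ≡ 33 (mod 1598); the representative in [0, 1598) is 33

The moduli 47, 34 are pairwise coprime, so by the CRT there is a unique solution mod 47·34 = 1598.
Solve by successive substitution. Start with x ≡ 33 (mod 47).
  Combine with x ≡ 33 (mod 34): write x = 33 + 47·t and require 33 + 47·t ≡ 33 (mod 34), i.e. 47·t ≡ 33 − 33 ≡ 0 (mod 34). Since 47^(−1) ≡ 21 (mod 34) (47 ≡ 13 (mod 34)), t ≡ 21·0 ≡ 0 (mod 34). So x ≡ 33 + 47·0 = 33 (mod 1598).
Unique solution in [0, 1598): x = 33.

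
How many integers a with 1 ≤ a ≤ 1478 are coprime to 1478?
The number of a ∈ {1, ..., 1478} with gcd(a, 1478) = 1 is by definition Euler's totient φ(1478). φ is multiplicative, with φ(p^e) = p^e − p^(e−1). Factorise 1478 = 2 · 739. Then
  φ(1478) = (2 − 1) · (739 − 1) = 1 · 738 = 738.
So there are 738 such integers.

Final answer: 738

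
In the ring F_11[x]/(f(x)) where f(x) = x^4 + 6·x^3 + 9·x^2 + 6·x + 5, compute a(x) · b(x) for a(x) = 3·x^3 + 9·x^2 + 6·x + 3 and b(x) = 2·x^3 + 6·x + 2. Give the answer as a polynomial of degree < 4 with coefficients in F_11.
a · b ≡ 7·x^3 + 3·x^2 + x + 4 (mod f(x))

Multiply as integer polynomials: a · b = 6·x^6 + 18·x^5 + 30·x^4 + 66·x^3 + 54·x^2 + 30·x + 6. Reducing coefficients mod 11: a · b ≡ 6·x^6 + 7·x^5 + 8·x^4 + 10·x^2 + 8·x + 6. Now divide by f(x) = x^4 + 6·x^3 + 9·x^2 + 6·x + 5 in F_11[x], eliminating the leading term at each step:
  leading term 6·x^6: subtract (6·x^2)·f(x) = 6·x^6 + 3·x^5 + 10·x^4 + 3·x^3 + 8·x^2, leaving 4·x^5 + 9·x^4 + 8·x^3 + 2·x^2 + 8·x + 6 (coefficients mod 11)
  leading term 4·x^5: subtract (4·x)·f(x) = 4·x^5 + 2·x^4 + 3·x^3 + 2·x^2 + 9·x, leaving 7·x^4 + 5·x^3 + 10·x + 6 (coefficients mod 11)
  leading term 7·x^4: subtract (7)·f(x) = 7·x^4 + 9·x^3 + 8·x^2 + 9·x + 2, leaving 7·x^3 + 3·x^2 + x + 4 (coefficients mod 11)
The degree is now < 4, so this is the remainder. Hence a · b ≡ 7·x^3 + 3·x^2 + x + 4 in F_11[x]/(f).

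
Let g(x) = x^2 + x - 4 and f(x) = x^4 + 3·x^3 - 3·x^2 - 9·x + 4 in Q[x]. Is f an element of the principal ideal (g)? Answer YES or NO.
YES

In Q[x] the ideal (g) consists of all multiples of g, so f ∈ (g) iff g | f, i.e. iff the remainder of f on division by g is 0. Divide f by g (g is monic, so eliminate the leading term of the running remainder at each step):
  leading term x^4: subtract (x^2)·g(x) = x^4 + x^3 - 4·x^2, leaving 2·x^3 + x^2 - 9·x + 4
  leading term 2·x^3: subtract (2·x)·g(x) = 2·x^3 + 2·x^2 - 8·x, leaving -x^2 - x + 4
  leading term -x^2: subtract (-1)·g(x) = -x^2 - x + 4, leaving 0
The remainder is 0, so f(x) = g(x) · h(x) with h(x) = x^2 + 2·x - 1. Hence g | f, i.e. f ∈ (g).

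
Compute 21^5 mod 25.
Use repeated squaring. Binary(5) = 101. Walk through the bits of the exponent 5 left-to-right: at each bit after the leading one, square the running value, then multiply by 21 if the bit is 1 (always reducing mod 25):
  bit 1 = 1 (leading): start with 21.
  bit 2 = 0: square 21^2 = 441 ≡ 16 (mod 25).
  bit 3 = 1: square 16^2 = 256 ≡ 6; bit is 1, so multiply 6·21 = 126 ≡ 1 (mod 25).
Final value: 21^5 ≡ 1 (mod 25).

Final answer: 1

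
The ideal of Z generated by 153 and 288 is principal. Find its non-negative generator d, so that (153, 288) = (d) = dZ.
In the PID Z, (a, b) is generated by gcd(a, b). Compute gcd(288, 153) with the extended Euclidean algorithm, tracking rows (r, s, t) with s·288 + t·153 = r:
  row A: (288, 1, 0)   [1·288 + 0·153 = 288]
  row B: (153, 0, 1)   [0·288 + 1·153 = 153]
  288 = 1·153 + 135   → row C = row A − 1·row B = (135, 1, −1)   [check: 1·288 − 1·153 = 135]
  153 = 1·135 + 18   → row D = row B − 1·row C = (18, −1, 2)   [check: −1·288 + 2·153 = 18]
  135 = 7·18 + 9   → row E = row C − 7·row D = (9, 8, −15)   [check: 8·288 − 15·153 = 9]
  18 = 2·9 + 0   → remainder 0, stop. gcd = 9 (last nonzero row E).
So gcd(153, 288) = 9, with Bézout identity 8·288 − 15·153 = 9. Containment (⊇): the Bézout identity exhibits 9 as an element of (153, 288), giving (9) ⊆ (153, 288). Containment (⊆): since 9 | 153 and 9 | 288 (153 = 9·17, 288 = 9·32), every Z-linear combination of 153 and 288 is divisible by 9, so (153, 288) ⊆ (9). Therefore (153, 288) = (9), d = 9.

Final answer: (153, 288) = (9); d = 9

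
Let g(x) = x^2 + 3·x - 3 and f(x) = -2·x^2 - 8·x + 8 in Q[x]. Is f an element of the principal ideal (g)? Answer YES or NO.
In Q[x] the ideal (g) consists of all multiples of g, so f ∈ (g) iff g | f, i.e. iff the remainder of f on division by g is 0. Divide f by g (g is monic, so eliminate the leading term of the running remainder at each step):
  leading term -2·x^2: subtract (-2)·g(x) = -2·x^2 - 6·x + 6, leaving 2 - 2·x
The remainder r(x) = 2 - 2·x ≠ 0 (and deg r < deg g), so g ∤ f, i.e. f ∉ (g).

Final answer: NO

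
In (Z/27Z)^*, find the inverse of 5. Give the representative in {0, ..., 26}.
5^(−1) ≡ 11 (mod 27)

Apply the extended Euclidean algorithm to (27, 5), tracking rows (r, s, t) with s·27 + t·5 = r. Each division r_prev = q·r_cur + r_new produces the new row as (previous row) − q·(current row):
  row A: (27, 1, 0)   [1·27 + 0·5 = 27]
  row B: (5, 0, 1)   [0·27 + 1·5 = 5]
  27 = 5·5 + 2   → row C = row A − 5·row B = (2, 1, −5)   [check: 1·27 − 5·5 = 2]
  5 = 2·2 + 1   → row D = row B − 2·row C = (1, −2, 11)   [check: −2·27 + 11·5 = 1]
  2 = 2·1 + 0   → remainder 0, stop. gcd = 1 (last nonzero row D).
The gcd is 1, so 5 is invertible mod 27. The last nonzero row gives −2·27 + 11·5 = 1, so t = 11. So 5^(−1) ≡ 11 (mod 27). Verify: 5 · 11 = 55 ≡ 1 (mod 27). ✓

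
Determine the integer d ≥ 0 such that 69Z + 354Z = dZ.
(69, 354) = (3); d = 3

In the PID Z, (a, b) is generated by gcd(a, b). Compute gcd(354, 69) with the extended Euclidean algorithm, tracking rows (r, s, t) with s·354 + t·69 = r:
  row A: (354, 1, 0)   [1·354 + 0·69 = 354]
  row B: (69, 0, 1)   [0·354 + 1·69 = 69]
  354 = 5·69 + 9   → row C = row A − 5·row B = (9, 1, −5)   [check: 1·354 − 5·69 = 9]
  69 = 7·9 + 6   → row D = row B − 7·row C = (6, −7, 36)   [check: −7·354 + 36·69 = 6]
  9 = 1·6 + 3   → row E = row C − 1·row D = (3, 8, −41)   [check: 8·354 − 41·69 = 3]
  6 = 2·3 + 0   → remainder 0, stop. gcd = 3 (last nonzero row E).
So gcd(69, 354) = 3, with Bézout identity 8·354 − 41·69 = 3. Containment (⊇): the Bézout identity exhibits 3 as an element of (69, 354), giving (3) ⊆ (69, 354). Containment (⊆): since 3 | 69 and 3 | 354 (69 = 3·23, 354 = 3·118), every Z-linear combination of 69 and 354 is divisible by 3, so (69, 354) ⊆ (3). Therefore (69, 354) = (3), d = 3.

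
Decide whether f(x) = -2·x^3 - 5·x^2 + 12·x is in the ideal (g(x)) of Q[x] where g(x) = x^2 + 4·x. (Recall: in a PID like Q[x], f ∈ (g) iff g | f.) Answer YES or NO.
YES

In Q[x] the ideal (g) consists of all multiples of g, so f ∈ (g) iff g | f, i.e. iff the remainder of f on division by g is 0. Divide f by g (g is monic, so eliminate the leading term of the running remainder at each step):
  leading term -2·x^3: subtract (-2·x)·g(x) = -2·x^3 - 8·x^2, leaving 3·x^2 + 12·x
  leading term 3·x^2: subtract (3)·g(x) = 3·x^2 + 12·x, leaving 0
The remainder is 0, so f(x) = g(x) · h(x) with h(x) = 3 - 2·x. Hence g | f, i.e. f ∈ (g).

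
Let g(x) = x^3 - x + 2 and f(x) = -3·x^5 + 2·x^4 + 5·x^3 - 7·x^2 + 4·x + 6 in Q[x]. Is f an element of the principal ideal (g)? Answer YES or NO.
In Q[x] the ideal (g) consists of all multiples of g, so f ∈ (g) iff g | f, i.e. iff the remainder of f on division by g is 0. Divide f by g (g is monic, so eliminate the leading term of the running remainder at each step):
  leading term -3·x^5: subtract (-3·x^2)·g(x) = -3·x^5 + 3·x^3 - 6·x^2, leaving 2·x^4 + 2·x^3 - x^2 + 4·x + 6
  leading term 2·x^4: subtract (2·x)·g(x) = 2·x^4 - 2·x^2 + 4·x, leaving 2·x^3 + x^2 + 6
  leading term 2·x^3: subtract (2)·g(x) = 2·x^3 - 2·x + 4, leaving x^2 + 2·x + 2
The remainder r(x) = x^2 + 2·x + 2 ≠ 0 (and deg r < deg g), so g ∤ f, i.e. f ∉ (g).

Final answer: NO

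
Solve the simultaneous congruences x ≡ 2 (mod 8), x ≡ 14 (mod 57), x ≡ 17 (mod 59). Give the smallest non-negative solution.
The moduli 8, 57, 59 are pairwise coprime, so by the CRT there is a unique solution mod 8·57·59 = 26904.
Solve by successive substitution. Start with x ≡ 2 (mod 8).
  Combine with x ≡ 14 (mod 57): write x = 2 + 8·t and require 2 + 8·t ≡ 14 (mod 57), i.e. 8·t ≡ 14 − 2 ≡ 12 (mod 57). Since 8^(−1) ≡ 50 (mod 57), t ≡ 50·12 ≡ 30 (mod 57). So x ≡ 2 + 8·30 = 242 (mod 456).
  Combine with x ≡ 17 (mod 59): write x = 242 + 456·t and require 242 + 456·t ≡ 17 (mod 59), i.e. 456·t ≡ 17 − 242 ≡ 11 (mod 59). Since 456^(−1) ≡ 11 (mod 59) (456 ≡ 43 (mod 59)), t ≡ 11·11 ≡ 3 (mod 59). So x ≡ 242 + 456·3 = 1610 (mod 26904).
Unique solution in [0, 26904): x = 1610.

Final answer: x ≡ 1610 (mod 26904); the representative in [0, 26904) is 1610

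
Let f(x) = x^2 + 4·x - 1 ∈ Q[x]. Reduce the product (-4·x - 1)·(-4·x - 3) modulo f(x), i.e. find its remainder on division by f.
a · b ≡ 19 - 48·x (mod f(x))

First multiply in Q[x] without reducing: a · b = 16·x^2 + 16·x + 3. Now divide by f(x) = x^2 + 4·x - 1, eliminating the leading term at each step:
  leading term 16·x^2: subtract (16)·f(x) = 16·x^2 + 64·x - 16, leaving 19 - 48·x
The degree is now < 2, so this is the remainder. Hence a · b ≡ 19 - 48·x in Q[x]/(f).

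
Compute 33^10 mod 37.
33

Use repeated squaring. Binary(10) = 1010. Walk through the bits of the exponent 10 left-to-right: at each bit after the leading one, square the running value, then multiply by 33 if the bit is 1 (always reducing mod 37):
  bit 1 = 1 (leading): start with 33.
  bit 2 = 0: square 33^2 = 1089 ≡ 16 (mod 37).
  bit 3 = 1: square 16^2 = 256 ≡ 34; bit is 1, so multiply 34·33 = 1122 ≡ 12 (mod 37).
  bit 4 = 0: square 12^2 = 144 ≡ 33 (mod 37).
Final value: 33^10 ≡ 33 (mod 37).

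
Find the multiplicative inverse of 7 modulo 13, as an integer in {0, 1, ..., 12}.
Apply the extended Euclidean algorithm to (13, 7), tracking rows (r, s, t) with s·13 + t·7 = r. Each division r_prev = q·r_cur + r_new produces the new row as (previous row) − q·(current row):
  row A: (13, 1, 0)   [1·13 + 0·7 = 13]
  row B: (7, 0, 1)   [0·13 + 1·7 = 7]
  13 = 1·7 + 6   → row C = row A − 1·row B = (6, 1, −1)   [check: 1·13 − 1·7 = 6]
  7 = 1·6 + 1   → row D = row B − 1·row C = (1, −1, 2)   [check: −1·13 + 2·7 = 1]
  6 = 6·1 + 0   → remainder 0, stop. gcd = 1 (last nonzero row D).
The gcd is 1, so 7 is invertible mod 13. The last nonzero row gives −1·13 + 2·7 = 1, so t = 2. So 7^(−1) ≡ 2 (mod 13). Verify: 7 · 2 = 14 ≡ 1 (mod 13). ✓

Final answer: 7^(−1) ≡ 2 (mod 13)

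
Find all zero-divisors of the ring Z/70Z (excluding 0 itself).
nonzero zero-divisors of Z/70Z = {2, 4, 5, 6, 7, 8, 10, 12, 14, 15, 16, 18, 20, 21, 22, 24, 25, 26, 28, 30, 32, 34, 35, 36, 38, 40, 42, 44, 45, 46, 48, 49, 50, 52, 54, 55, 56, 58, 60, 62, 63, 64, 65, 66, 68}

An element a ∈ Z/70Z (with a ≠ 0) is a zero-divisor iff gcd(a, 70) > 1 (because a is a unit precisely when gcd(a, n) = 1, and in Z/nZ every nonzero, non-unit element is a zero-divisor). Scan a = 1, ..., 69 and keep those with gcd(a, 70) > 1:
  gcd(2, 70) = 2, gcd(4, 70) = 2, gcd(5, 70) = 5, gcd(6, 70) = 2, gcd(7, 70) = 7, gcd(8, 70) = 2, gcd(10, 70) = 10, gcd(12, 70) = 2, gcd(14, 70) = 14, gcd(15, 70) = 5, gcd(16, 70) = 2, gcd(18, 70) = 2, gcd(20, 70) = 10, gcd(21, 70) = 7, gcd(22, 70) = 2, gcd(24, 70) = 2, gcd(25, 70) = 5, gcd(26, 70) = 2, gcd(28, 70) = 14, gcd(30, 70) = 10, gcd(32, 70) = 2, gcd(34, 70) = 2, gcd(35, 70) = 35, gcd(36, 70) = 2, gcd(38, 70) = 2, gcd(40, 70) = 10, gcd(42, 70) = 14, gcd(44, 70) = 2, gcd(45, 70) = 5, gcd(46, 70) = 2, gcd(48, 70) = 2, gcd(49, 70) = 7, gcd(50, 70) = 10, gcd(52, 70) = 2, gcd(54, 70) = 2, gcd(55, 70) = 5, gcd(56, 70) = 14, gcd(58, 70) = 2, gcd(60, 70) = 10, gcd(62, 70) = 2, gcd(63, 70) = 7, gcd(64, 70) = 2, gcd(65, 70) = 5, gcd(66, 70) = 2, gcd(68, 70) = 2.
All other a ∈ {1, ..., 69} have gcd(a, 70) = 1 and are units. So the nonzero zero-divisors are exactly the 45 values of a appearing in this scan.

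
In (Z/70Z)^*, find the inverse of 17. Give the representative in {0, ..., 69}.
17^(−1) ≡ 33 (mod 70)

Apply the extended Euclidean algorithm to (70, 17), tracking rows (r, s, t) with s·70 + t·17 = r. Each division r_prev = q·r_cur + r_new produces the new row as (previous row) − q·(current row):
  row A: (70, 1, 0)   [1·70 + 0·17 = 70]
  row B: (17, 0, 1)   [0·70 + 1·17 = 17]
  70 = 4·17 + 2   → row C = row A − 4·row B = (2, 1, −4)   [check: 1·70 − 4·17 = 2]
  17 = 8·2 + 1   → row D = row B − 8·row C = (1, −8, 33)   [check: −8·70 + 33·17 = 1]
  2 = 2·1 + 0   → remainder 0, stop. gcd = 1 (last nonzero row D).
The gcd is 1, so 17 is invertible mod 70. The last nonzero row gives −8·70 + 33·17 = 1, so t = 33. So 17^(−1) ≡ 33 (mod 70). Verify: 17 · 33 = 561 ≡ 1 (mod 70). ✓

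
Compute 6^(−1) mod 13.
Apply the extended Euclidean algorithm to (13, 6), tracking rows (r, s, t) with s·13 + t·6 = r. Each division r_prev = q·r_cur + r_new produces the new row as (previous row) − q·(current row):
  row A: (13, 1, 0)   [1·13 + 0·6 = 13]
  row B: (6, 0, 1)   [0·13 + 1·6 = 6]
  13 = 2·6 + 1   → row C = row A − 2·row B = (1, 1, −2)   [check: 1·13 − 2·6 = 1]
  6 = 6·1 + 0   → remainder 0, stop. gcd = 1 (last nonzero row C).
The gcd is 1, so 6 is invertible mod 13. The last nonzero row gives 1·13 − 2·6 = 1, so t = −2. So 6^(−1) ≡ −2 ≡ 11 (mod 13). Verify: 6 · 11 = 66 ≡ 1 (mod 13). ✓

Final answer: 6^(−1) ≡ 11 (mod 13)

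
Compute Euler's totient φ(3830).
φ(3830) = 1528

φ is multiplicative, with φ(p^e) = p^e − p^(e−1). Factorise 3830 = 2 · 5 · 383. Then
  φ(3830) = (2 − 1) · (5 − 1) · (383 − 1) = 1 · 4 · 382 = 1528.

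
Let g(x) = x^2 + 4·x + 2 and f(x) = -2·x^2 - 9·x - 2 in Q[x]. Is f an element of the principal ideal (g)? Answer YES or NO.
NO

In Q[x] the ideal (g) consists of all multiples of g, so f ∈ (g) iff g | f, i.e. iff the remainder of f on division by g is 0. Divide f by g (g is monic, so eliminate the leading term of the running remainder at each step):
  leading term -2·x^2: subtract (-2)·g(x) = -2·x^2 - 8·x - 4, leaving 2 - x
The remainder r(x) = 2 - x ≠ 0 (and deg r < deg g), so g ∤ f, i.e. f ∉ (g).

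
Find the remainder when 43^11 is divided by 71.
Use repeated squaring. Binary(11) = 1011. Walk through the bits of the exponent 11 left-to-right: at each bit after the leading one, square the running value, then multiply by 43 if the bit is 1 (always reducing mod 71):
  bit 1 = 1 (leading): start with 43.
  bit 2 = 0: square 43^2 = 1849 ≡ 3 (mod 71).
  bit 3 = 1: square 3^2 = 9; bit is 1, so multiply 9·43 = 387 ≡ 32 (mod 71).
  bit 4 = 1: square 32^2 = 1024 ≡ 30; bit is 1, so multiply 30·43 = 1290 ≡ 12 (mod 71).
Final value: 43^11 ≡ 12 (mod 71).

Final answer: 12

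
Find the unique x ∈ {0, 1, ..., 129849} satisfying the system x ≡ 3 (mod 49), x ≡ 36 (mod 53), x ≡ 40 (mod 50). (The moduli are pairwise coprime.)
The moduli 49, 53, 50 are pairwise coprime, so by the CRT there is a unique solution mod 49·53·50 = 129850.
Solve by successive substitution. Start with x ≡ 3 (mod 49).
  Combine with x ≡ 36 (mod 53): write x = 3 + 49·t and require 3 + 49·t ≡ 36 (mod 53), i.e. 49·t ≡ 36 − 3 ≡ 33 (mod 53). Since 49^(−1) ≡ 13 (mod 53), t ≡ 13·33 ≡ 5 (mod 53). So x ≡ 3 + 49·5 = 248 (mod 2597).
  Combine with x ≡ 40 (mod 50): write x = 248 + 2597·t and require 248 + 2597·t ≡ 40 (mod 50), i.e. 2597·t ≡ 40 − 248 ≡ 42 (mod 50). Since 2597^(−1) ≡ 33 (mod 50) (2597 ≡ 47 (mod 50)), t ≡ 33·42 ≡ 36 (mod 50). So x ≡ 248 + 2597·36 = 93740 (mod 129850).
Unique solution in [0, 129850): x = 93740.

Final answer: x ≡ 93740 (mod 129850); the representative in [0, 129850) is 93740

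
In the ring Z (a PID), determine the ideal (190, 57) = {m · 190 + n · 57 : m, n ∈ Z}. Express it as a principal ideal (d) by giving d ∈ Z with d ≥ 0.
In the PID Z, (a, b) is generated by gcd(a, b). Compute gcd(190, 57) with the extended Euclidean algorithm, tracking rows (r, s, t) with s·190 + t·57 = r:
  row A: (190, 1, 0)   [1·190 + 0·57 = 190]
  row B: (57, 0, 1)   [0·190 + 1·57 = 57]
  190 = 3·57 + 19   → row C = row A − 3·row B = (19, 1, −3)   [check: 1·190 − 3·57 = 19]
  57 = 3·19 + 0   → remainder 0, stop. gcd = 19 (last nonzero row C).
So gcd(190, 57) = 19, with Bézout identity 1·190 − 3·57 = 19. Containment (⊇): the Bézout identity exhibits 19 as an element of (190, 57), giving (19) ⊆ (190, 57). Containment (⊆): since 19 | 190 and 19 | 57 (190 = 19·10, 57 = 19·3), every Z-linear combination of 190 and 57 is divisible by 19, so (190, 57) ⊆ (19). Therefore (190, 57) = (19), d = 19.

Final answer: (190, 57) = (19); d = 19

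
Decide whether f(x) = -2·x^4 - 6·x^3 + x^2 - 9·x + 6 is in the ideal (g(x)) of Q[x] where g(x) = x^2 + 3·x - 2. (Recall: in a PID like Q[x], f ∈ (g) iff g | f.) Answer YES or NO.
YES

In Q[x] the ideal (g) consists of all multiples of g, so f ∈ (g) iff g | f, i.e. iff the remainder of f on division by g is 0. Divide f by g (g is monic, so eliminate the leading term of the running remainder at each step):
  leading term -2·x^4: subtract (-2·x^2)·g(x) = -2·x^4 - 6·x^3 + 4·x^2, leaving -3·x^2 - 9·x + 6
  leading term -3·x^2: subtract (-3)·g(x) = -3·x^2 - 9·x + 6, leaving 0
The remainder is 0, so f(x) = g(x) · h(x) with h(x) = -2·x^2 - 3. Hence g | f, i.e. f ∈ (g).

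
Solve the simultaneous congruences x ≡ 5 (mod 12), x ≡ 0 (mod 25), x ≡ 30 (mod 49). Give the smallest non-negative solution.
x ≡ 7625 (mod 14700); the representative in [0, 14700) is 7625

The moduli 12, 25, 49 are pairwise coprime, so by the CRT there is a unique solution mod 12·25·49 = 14700.
Solve by successive substitution. Start with x ≡ 5 (mod 12).
  Combine with x ≡ 0 (mod 25): write x = 5 + 12·t and require 5 + 12·t ≡ 0 (mod 25), i.e. 12·t ≡ 0 − 5 ≡ 20 (mod 25). Since 12^(−1) ≡ 23 (mod 25), t ≡ 23·20 ≡ 10 (mod 25). So x ≡ 5 + 12·10 = 125 (mod 300).
  Combine with x ≡ 30 (mod 49): write x = 125 + 300·t and require 125 + 300·t ≡ 30 (mod 49), i.e. 300·t ≡ 30 − 125 ≡ 3 (mod 49). Since 300^(−1) ≡ 41 (mod 49) (300 ≡ 6 (mod 49)), t ≡ 41·3 ≡ 25 (mod 49). So x ≡ 125 + 300·25 = 7625 (mod 14700).
Unique solution in [0, 14700): x = 7625.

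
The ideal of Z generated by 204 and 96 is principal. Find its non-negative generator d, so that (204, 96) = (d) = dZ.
(204, 96) = (12); d = 12

In the PID Z, (a, b) is generated by gcd(a, b). Compute gcd(204, 96) with the extended Euclidean algorithm, tracking rows (r, s, t) with s·204 + t·96 = r:
  row A: (204, 1, 0)   [1·204 + 0·96 = 204]
  row B: (96, 0, 1)   [0·204 + 1·96 = 96]
  204 = 2·96 + 12   → row C = row A − 2·row B = (12, 1, −2)   [check: 1·204 − 2·96 = 12]
  96 = 8·12 + 0   → remainder 0, stop. gcd = 12 (last nonzero row C).
So gcd(204, 96) = 12, with Bézout identity 1·204 − 2·96 = 12. Containment (⊇): the Bézout identity exhibits 12 as an element of (204, 96), giving (12) ⊆ (204, 96). Containment (⊆): since 12 | 204 and 12 | 96 (204 = 12·17, 96 = 12·8), every Z-linear combination of 204 and 96 is divisible by 12, so (204, 96) ⊆ (12). Therefore (204, 96) = (12), d = 12.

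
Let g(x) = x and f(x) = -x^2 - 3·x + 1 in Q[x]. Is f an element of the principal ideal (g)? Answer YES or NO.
NO

In Q[x] the ideal (g) consists of all multiples of g, so f ∈ (g) iff g | f, i.e. iff the remainder of f on division by g is 0. Divide f by g (g is monic, so eliminate the leading term of the running remainder at each step):
  leading term -x^2: subtract (-x)·g(x) = -x^2, leaving 1 - 3·x
  leading term -3·x: subtract (-3)·g(x) = -3·x, leaving 1
The remainder r(x) = 1 ≠ 0 (and deg r < deg g), so g ∤ f, i.e. f ∉ (g).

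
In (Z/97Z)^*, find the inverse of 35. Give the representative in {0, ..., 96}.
35^(−1) ≡ 61 (mod 97)

Apply the extended Euclidean algorithm to (97, 35), tracking rows (r, s, t) with s·97 + t·35 = r. Each division r_prev = q·r_cur + r_new produces the new row as (previous row) − q·(current row):
  row A: (97, 1, 0)   [1·97 + 0·35 = 97]
  row B: (35, 0, 1)   [0·97 + 1·35 = 35]
  97 = 2·35 + 27   → row C = row A − 2·row B = (27, 1, −2)   [check: 1·97 − 2·35 = 27]
  35 = 1·27 + 8   → row D = row B − 1·row C = (8, −1, 3)   [check: −1·97 + 3·35 = 8]
  27 = 3·8 + 3   → row E = row C − 3·row D = (3, 4, −11)   [check: 4·97 − 11·35 = 3]
  8 = 2·3 + 2   → row F = row D − 2·row E = (2, −9, 25)   [check: −9·97 + 25·35 = 2]
  3 = 1·2 + 1   → row G = row E − 1·row F = (1, 13, −36)   [check: 13·97 − 36·35 = 1]
  2 = 2·1 + 0   → remainder 0, stop. gcd = 1 (last nonzero row G).
The gcd is 1, so 35 is invertible mod 97. The last nonzero row gives 13·97 − 36·35 = 1, so t = −36. So 35^(−1) ≡ −36 ≡ 61 (mod 97). Verify: 35 · 61 = 2135 ≡ 1 (mod 97). ✓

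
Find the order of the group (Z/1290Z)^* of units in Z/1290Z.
|(Z/1290Z)^*| = 336

(Z/1290Z)^* consists of the classes a with gcd(a, 1290) = 1, so its order is φ(1290). φ is multiplicative, with φ(p^e) = p^e − p^(e−1). Factorise 1290 = 2 · 3 · 5 · 43. Then
  φ(1290) = (2 − 1) · (3 − 1) · (5 − 1) · (43 − 1) = 1 · 2 · 4 · 42 = 336.
Thus |(Z/1290Z)^*| = 336.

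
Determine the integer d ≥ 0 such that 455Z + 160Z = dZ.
In the PID Z, (a, b) is generated by gcd(a, b). Compute gcd(455, 160) with the extended Euclidean algorithm, tracking rows (r, s, t) with s·455 + t·160 = r:
  row A: (455, 1, 0)   [1·455 + 0·160 = 455]
  row B: (160, 0, 1)   [0·455 + 1·160 = 160]
  455 = 2·160 + 135   → row C = row A − 2·row B = (135, 1, −2)   [check: 1·455 − 2·160 = 135]
  160 = 1·135 + 25   → row D = row B − 1·row C = (25, −1, 3)   [check: −1·455 + 3·160 = 25]
  135 = 5·25 + 10   → row E = row C − 5·row D = (10, 6, −17)   [check: 6·455 − 17·160 = 10]
  25 = 2·10 + 5   → row F = row D − 2·row E = (5, −13, 37)   [check: −13·455 + 37·160 = 5]
  10 = 2·5 + 0   → remainder 0, stop. gcd = 5 (last nonzero row F).
So gcd(455, 160) = 5, with Bézout identity −13·455 + 37·160 = 5. Containment (⊇): the Bézout identity exhibits 5 as an element of (455, 160), giving (5) ⊆ (455, 160). Containment (⊆): since 5 | 455 and 5 | 160 (455 = 5·91, 160 = 5·32), every Z-linear combination of 455 and 160 is divisible by 5, so (455, 160) ⊆ (5). Therefore (455, 160) = (5), d = 5.

Final answer: (455, 160) = (5); d = 5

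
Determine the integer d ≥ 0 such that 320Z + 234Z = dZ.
(320, 234) = (2); d = 2

In the PID Z, (a, b) is generated by gcd(a, b). Compute gcd(320, 234) with the extended Euclidean algorithm, tracking rows (r, s, t) with s·320 + t·234 = r:
  row A: (320, 1, 0)   [1·320 + 0·234 = 320]
  row B: (234, 0, 1)   [0·320 + 1·234 = 234]
  320 = 1·234 + 86   → row C = row A − 1·row B = (86, 1, −1)   [check: 1·320 − 1·234 = 86]
  234 = 2·86 + 62   → row D = row B − 2·row C = (62, −2, 3)   [check: −2·320 + 3·234 = 62]
  86 = 1·62 + 24   → row E = row C − 1·row D = (24, 3, −4)   [check: 3·320 − 4·234 = 24]
  62 = 2·24 + 14   → row F = row D − 2·row E = (14, −8, 11)   [check: −8·320 + 11·234 = 14]
  24 = 1·14 + 10   → row G = row E − 1·row F = (10, 11, −15)   [check: 11·320 − 15·234 = 10]
  14 = 1·10 + 4   → row H = row F − 1·row G = (4, −19, 26)   [check: −19·320 + 26·234 = 4]
  10 = 2·4 + 2   → row I = row G − 2·row H = (2, 49, −67)   [check: 49·320 − 67·234 = 2]
  4 = 2·2 + 0   → remainder 0, stop. gcd = 2 (last nonzero row I).
So gcd(320, 234) = 2, with Bézout identity 49·320 − 67·234 = 2. Containment (⊇): the Bézout identity exhibits 2 as an element of (320, 234), giving (2) ⊆ (320, 234). Containment (⊆): since 2 | 320 and 2 | 234 (320 = 2·160, 234 = 2·117), every Z-linear combination of 320 and 234 is divisible by 2, so (320, 234) ⊆ (2). Therefore (320, 234) = (2), d = 2.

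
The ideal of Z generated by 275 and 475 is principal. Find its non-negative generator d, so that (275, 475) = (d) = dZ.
In the PID Z, (a, b) is generated by gcd(a, b). Compute gcd(475, 275) with the extended Euclidean algorithm, tracking rows (r, s, t) with s·475 + t·275 = r:
  row A: (475, 1, 0)   [1·475 + 0·275 = 475]
  row B: (275, 0, 1)   [0·475 + 1·275 = 275]
  475 = 1·275 + 200   → row C = row A − 1·row B = (200, 1, −1)   [check: 1·475 − 1·275 = 200]
  275 = 1·200 + 75   → row D = row B − 1·row C = (75, −1, 2)   [check: −1·475 + 2·275 = 75]
  200 = 2·75 + 50   → row E = row C − 2·row D = (50, 3, −5)   [check: 3·475 − 5·275 = 50]
  75 = 1·50 + 25   → row F = row D − 1·row E = (25, −4, 7)   [check: −4·475 + 7·275 = 25]
  50 = 2·25 + 0   → remainder 0, stop. gcd = 25 (last nonzero row F).
So gcd(275, 475) = 25, with Bézout identity −4·475 + 7·275 = 25. Containment (⊇): the Bézout identity exhibits 25 as an element of (275, 475), giving (25) ⊆ (275, 475). Containment (⊆): since 25 | 275 and 25 | 475 (275 = 25·11, 475 = 25·19), every Z-linear combination of 275 and 475 is divisible by 25, so (275, 475) ⊆ (25). Therefore (275, 475) = (25), d = 25.

Final answer: (275, 475) = (25); d = 25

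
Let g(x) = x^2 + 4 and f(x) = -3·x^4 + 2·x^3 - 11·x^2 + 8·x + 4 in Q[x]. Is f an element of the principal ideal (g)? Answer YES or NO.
In Q[x] the ideal (g) consists of all multiples of g, so f ∈ (g) iff g | f, i.e. iff the remainder of f on division by g is 0. Divide f by g (g is monic, so eliminate the leading term of the running remainder at each step):
  leading term -3·x^4: subtract (-3·x^2)·g(x) = -3·x^4 - 12·x^2, leaving 2·x^3 + x^2 + 8·x + 4
  leading term 2·x^3: subtract (2·x)·g(x) = 2·x^3 + 8·x, leaving x^2 + 4
  leading term x^2: subtract (1)·g(x) = x^2 + 4, leaving 0
The remainder is 0, so f(x) = g(x) · h(x) with h(x) = -3·x^2 + 2·x + 1. Hence g | f, i.e. f ∈ (g).

Final answer: YES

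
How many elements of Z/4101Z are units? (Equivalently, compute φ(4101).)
An element a ∈ Z/4101Z is a unit iff gcd(a, 4101) = 1, so the number of units is φ(4101). φ is multiplicative, with φ(p^e) = p^e − p^(e−1). Factorise 4101 = 3 · 1367. Then
  φ(4101) = (3 − 1) · (1367 − 1) = 2 · 1366 = 2732.

Final answer: Z/4101Z has φ(4101) = 2732 units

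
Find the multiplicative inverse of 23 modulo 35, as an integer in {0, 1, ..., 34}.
Apply the extended Euclidean algorithm to (35, 23), tracking rows (r, s, t) with s·35 + t·23 = r. Each division r_prev = q·r_cur + r_new produces the new row as (previous row) − q·(current row):
  row A: (35, 1, 0)   [1·35 + 0·23 = 35]
  row B: (23, 0, 1)   [0·35 + 1·23 = 23]
  35 = 1·23 + 12   → row C = row A − 1·row B = (12, 1, −1)   [check: 1·35 − 1·23 = 12]
  23 = 1·12 + 11   → row D = row B − 1·row C = (11, −1, 2)   [check: −1·35 + 2·23 = 11]
  12 = 1·11 + 1   → row E = row C − 1·row D = (1, 2, −3)   [check: 2·35 − 3·23 = 1]
  11 = 11·1 + 0   → remainder 0, stop. gcd = 1 (last nonzero row E).
The gcd is 1, so 23 is invertible mod 35. The last nonzero row gives 2·35 − 3·23 = 1, so t = −3. So 23^(−1) ≡ −3 ≡ 32 (mod 35). Verify: 23 · 32 = 736 ≡ 1 (mod 35). ✓

Final answer: 23^(−1) ≡ 32 (mod 35)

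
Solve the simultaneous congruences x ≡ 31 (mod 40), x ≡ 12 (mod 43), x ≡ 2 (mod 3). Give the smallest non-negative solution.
The moduli 40, 43, 3 are pairwise coprime, so by the CRT there is a unique solution mod 40·43·3 = 5160.
Solve by successive substitution. Start with x ≡ 31 (mod 40).
  Combine with x ≡ 12 (mod 43): write x = 31 + 40·t and require 31 + 40·t ≡ 12 (mod 43), i.e. 40·t ≡ 12 − 31 ≡ 24 (mod 43). Since 40^(−1) ≡ 14 (mod 43), t ≡ 14·24 ≡ 35 (mod 43). So x ≡ 31 + 40·35 = 1431 (mod 1720).
  Combine with x ≡ 2 (mod 3): write x = 1431 + 1720·t and require 1431 + 1720·t ≡ 2 (mod 3), i.e. 1720·t ≡ 2 − 1431 ≡ 2 (mod 3). Since 1720^(−1) ≡ 1 (mod 3) (1720 ≡ 1 (mod 3)), t ≡ 1·2 ≡ 2 (mod 3). So x ≡ 1431 + 1720·2 = 4871 (mod 5160).
Unique solution in [0, 5160): x = 4871.

Final answer: x ≡ 4871 (mod 5160); the representative in [0, 5160) is 4871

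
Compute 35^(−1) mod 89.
35^(−1) ≡ 28 (mod 89)

Apply the extended Euclidean algorithm to (89, 35), tracking rows (r, s, t) with s·89 + t·35 = r. Each division r_prev = q·r_cur + r_new produces the new row as (previous row) − q·(current row):
  row A: (89, 1, 0)   [1·89 + 0·35 = 89]
  row B: (35, 0, 1)   [0·89 + 1·35 = 35]
  89 = 2·35 + 19   → row C = row A − 2·row B = (19, 1, −2)   [check: 1·89 − 2·35 = 19]
  35 = 1·19 + 16   → row D = row B − 1·row C = (16, −1, 3)   [check: −1·89 + 3·35 = 16]
  19 = 1·16 + 3   → row E = row C − 1·row D = (3, 2, −5)   [check: 2·89 − 5·35 = 3]
  16 = 5·3 + 1   → row F = row D − 5·row E = (1, −11, 28)   [check: −11·89 + 28·35 = 1]
  3 = 3·1 + 0   → remainder 0, stop. gcd = 1 (last nonzero row F).
The gcd is 1, so 35 is invertible mod 89. The last nonzero row gives −11·89 + 28·35 = 1, so t = 28. So 35^(−1) ≡ 28 (mod 89). Verify: 35 · 28 = 980 ≡ 1 (mod 89). ✓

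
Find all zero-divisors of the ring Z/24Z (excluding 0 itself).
An element a ∈ Z/24Z (with a ≠ 0) is a zero-divisor iff gcd(a, 24) > 1 (because a is a unit precisely when gcd(a, n) = 1, and in Z/nZ every nonzero, non-unit element is a zero-divisor). Scan a = 1, ..., 23 and keep those with gcd(a, 24) > 1:
  gcd(2, 24) = 2, gcd(3, 24) = 3, gcd(4, 24) = 4, gcd(6, 24) = 6, gcd(8, 24) = 8, gcd(9, 24) = 3, gcd(10, 24) = 2, gcd(12, 24) = 12, gcd(14, 24) = 2, gcd(15, 24) = 3, gcd(16, 24) = 8, gcd(18, 24) = 6, gcd(20, 24) = 4, gcd(21, 24) = 3, gcd(22, 24) = 2.
All other a ∈ {1, ..., 23} have gcd(a, 24) = 1 and are units. So the nonzero zero-divisors are exactly the 15 values of a appearing in this scan.

Final answer: nonzero zero-divisors of Z/24Z = {2, 3, 4, 6, 8, 9, 10, 12, 14, 15, 16, 18, 20, 21, 22}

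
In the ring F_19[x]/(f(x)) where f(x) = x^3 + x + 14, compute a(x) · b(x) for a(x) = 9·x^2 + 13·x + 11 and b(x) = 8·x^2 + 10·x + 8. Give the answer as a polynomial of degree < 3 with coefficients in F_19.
a · b ≡ 9·x^2 + 13 (mod f(x))

Multiply as integer polynomials: a · b = 72·x^4 + 194·x^3 + 290·x^2 + 214·x + 88. Reducing coefficients mod 19: a · b ≡ 15·x^4 + 4·x^3 + 5·x^2 + 5·x + 12. Now divide by f(x) = x^3 + x + 14 in F_19[x], eliminating the leading term at each step:
  leading term 15·x^4: subtract (15·x)·f(x) = 15·x^4 + 15·x^2 + x, leaving 4·x^3 + 9·x^2 + 4·x + 12 (coefficients mod 19)
  leading term 4·x^3: subtract (4)·f(x) = 4·x^3 + 4·x + 18, leaving 9·x^2 + 13 (coefficients mod 19)
The degree is now < 3, so this is the remainder. Hence a · b ≡ 9·x^2 + 13 in F_19[x]/(f).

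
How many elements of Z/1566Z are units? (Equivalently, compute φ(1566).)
An element a ∈ Z/1566Z is a unit iff gcd(a, 1566) = 1, so the number of units is φ(1566). φ is multiplicative, with φ(p^e) = p^e − p^(e−1). Factorise 1566 = 2 · 3^3 · 29. Then
  φ(1566) = (2 − 1) · (3^3 − 3^2) · (29 − 1) = 1 · 18 · 28 = 504.

Final answer: Z/1566Z has φ(1566) = 504 units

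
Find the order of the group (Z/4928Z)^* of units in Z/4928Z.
|(Z/4928Z)^*| = 1920

(Z/4928Z)^* consists of the classes a with gcd(a, 4928) = 1, so its order is φ(4928). φ is multiplicative, with φ(p^e) = p^e − p^(e−1). Factorise 4928 = 2^6 · 7 · 11. Then
  φ(4928) = (2^6 − 2^5) · (7 − 1) · (11 − 1) = 32 · 6 · 10 = 1920.
Thus |(Z/4928Z)^*| = 1920.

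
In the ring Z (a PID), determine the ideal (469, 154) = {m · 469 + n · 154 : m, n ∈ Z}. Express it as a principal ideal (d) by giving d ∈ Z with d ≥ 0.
In the PID Z, (a, b) is generated by gcd(a, b). Compute gcd(469, 154) with the extended Euclidean algorithm, tracking rows (r, s, t) with s·469 + t·154 = r:
  row A: (469, 1, 0)   [1·469 + 0·154 = 469]
  row B: (154, 0, 1)   [0·469 + 1·154 = 154]
  469 = 3·154 + 7   → row C = row A − 3·row B = (7, 1, −3)   [check: 1·469 − 3·154 = 7]
  154 = 22·7 + 0   → remainder 0, stop. gcd = 7 (last nonzero row C).
So gcd(469, 154) = 7, with Bézout identity 1·469 − 3·154 = 7. Containment (⊇): the Bézout identity exhibits 7 as an element of (469, 154), giving (7) ⊆ (469, 154). Containment (⊆): since 7 | 469 and 7 | 154 (469 = 7·67, 154 = 7·22), every Z-linear combination of 469 and 154 is divisible by 7, so (469, 154) ⊆ (7). Therefore (469, 154) = (7), d = 7.

Final answer: (469, 154) = (7); d = 7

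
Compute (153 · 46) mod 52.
18

Reduce the factors first: 153 ≡ 49 (mod 52), so 153 · 46 ≡ 49 · 46 (mod 52). 49 · 46 = 2254. Dividing by 52: 2254 = 43·52 + 18. So (153 · 46) mod 52 = 18.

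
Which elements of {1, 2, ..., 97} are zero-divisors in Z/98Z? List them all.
nonzero zero-divisors of Z/98Z = {2, 4, 6, 7, 8, 10, 12, 14, 16, 18, 20, 21, 22, 24, 26, 28, 30, 32, 34, 35, 36, 38, 40, 42, 44, 46, 48, 49, 50, 52, 54, 56, 58, 60, 62, 63, 64, 66, 68, 70, 72, 74, 76, 77, 78, 80, 82, 84, 86, 88, 90, 91, 92, 94, 96}

An element a ∈ Z/98Z (with a ≠ 0) is a zero-divisor iff gcd(a, 98) > 1 (because a is a unit precisely when gcd(a, n) = 1, and in Z/nZ every nonzero, non-unit element is a zero-divisor). Scan a = 1, ..., 97 and keep those with gcd(a, 98) > 1:
  gcd(2, 98) = 2, gcd(4, 98) = 2, gcd(6, 98) = 2, gcd(7, 98) = 7, gcd(8, 98) = 2, gcd(10, 98) = 2, gcd(12, 98) = 2, gcd(14, 98) = 14, gcd(16, 98) = 2, gcd(18, 98) = 2, gcd(20, 98) = 2, gcd(21, 98) = 7, gcd(22, 98) = 2, gcd(24, 98) = 2, gcd(26, 98) = 2, gcd(28, 98) = 14, gcd(30, 98) = 2, gcd(32, 98) = 2, gcd(34, 98) = 2, gcd(35, 98) = 7, gcd(36, 98) = 2, gcd(38, 98) = 2, gcd(40, 98) = 2, gcd(42, 98) = 14, gcd(44, 98) = 2, gcd(46, 98) = 2, gcd(48, 98) = 2, gcd(49, 98) = 49, gcd(50, 98) = 2, gcd(52, 98) = 2, gcd(54, 98) = 2, gcd(56, 98) = 14, gcd(58, 98) = 2, gcd(60, 98) = 2, gcd(62, 98) = 2, gcd(63, 98) = 7, gcd(64, 98) = 2, gcd(66, 98) = 2, gcd(68, 98) = 2, gcd(70, 98) = 14, gcd(72, 98) = 2, gcd(74, 98) = 2, gcd(76, 98) = 2, gcd(77, 98) = 7, gcd(78, 98) = 2, gcd(80, 98) = 2, gcd(82, 98) = 2, gcd(84, 98) = 14, gcd(86, 98) = 2, gcd(88, 98) = 2, gcd(90, 98) = 2, gcd(91, 98) = 7, gcd(92, 98) = 2, gcd(94, 98) = 2, gcd(96, 98) = 2.
All other a ∈ {1, ..., 97} have gcd(a, 98) = 1 and are units. So the nonzero zero-divisors are exactly the 55 values of a appearing in this scan.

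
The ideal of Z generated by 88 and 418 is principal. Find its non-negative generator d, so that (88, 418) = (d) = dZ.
In the PID Z, (a, b) is generated by gcd(a, b). Compute gcd(418, 88) with the extended Euclidean algorithm, tracking rows (r, s, t) with s·418 + t·88 = r:
  row A: (418, 1, 0)   [1·418 + 0·88 = 418]
  row B: (88, 0, 1)   [0·418 + 1·88 = 88]
  418 = 4·88 + 66   → row C = row A − 4·row B = (66, 1, −4)   [check: 1·418 − 4·88 = 66]
  88 = 1·66 + 22   → row D = row B − 1·row C = (22, −1, 5)   [check: −1·418 + 5·88 = 22]
  66 = 3·22 + 0   → remainder 0, stop. gcd = 22 (last nonzero row D).
So gcd(88, 418) = 22, with Bézout identity −1·418 + 5·88 = 22. Containment (⊇): the Bézout identity exhibits 22 as an element of (88, 418), giving (22) ⊆ (88, 418). Containment (⊆): since 22 | 88 and 22 | 418 (88 = 22·4, 418 = 22·19), every Z-linear combination of 88 and 418 is divisible by 22, so (88, 418) ⊆ (22). Therefore (88, 418) = (22), d = 22.

Final answer: (88, 418) = (22); d = 22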